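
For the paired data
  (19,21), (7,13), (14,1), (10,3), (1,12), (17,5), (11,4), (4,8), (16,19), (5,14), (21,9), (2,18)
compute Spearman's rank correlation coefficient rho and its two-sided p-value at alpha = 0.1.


Step 1: Rank x and y separately (midranks; no ties here).
rank(x): 19->11, 7->5, 14->8, 10->6, 1->1, 17->10, 11->7, 4->3, 16->9, 5->4, 21->12, 2->2
rank(y): 21->12, 13->8, 1->1, 3->2, 12->7, 5->4, 4->3, 8->5, 19->11, 14->9, 9->6, 18->10
Step 2: d_i = R_x(i) - R_y(i); compute d_i^2.
  (11-12)^2=1, (5-8)^2=9, (8-1)^2=49, (6-2)^2=16, (1-7)^2=36, (10-4)^2=36, (7-3)^2=16, (3-5)^2=4, (9-11)^2=4, (4-9)^2=25, (12-6)^2=36, (2-10)^2=64
sum(d^2) = 296.
Step 3: rho = 1 - 6*296 / (12*(12^2 - 1)) = 1 - 1776/1716 = -0.034965.
Step 4: Under H0, t = rho * sqrt((n-2)/(1-rho^2)) = -0.1106 ~ t(10).
Step 5: Two-sided p-value from the t-distribution with 10 df = 0.914093.
Step 6: alpha = 0.1. fail to reject H0.

rho = -0.0350, p = 0.914093, fail to reject H0 at alpha = 0.1.


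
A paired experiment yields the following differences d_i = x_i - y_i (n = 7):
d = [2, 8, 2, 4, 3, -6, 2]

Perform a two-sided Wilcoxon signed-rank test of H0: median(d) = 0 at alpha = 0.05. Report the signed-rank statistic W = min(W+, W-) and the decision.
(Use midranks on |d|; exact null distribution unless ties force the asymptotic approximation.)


Step 1: Drop any zero differences (none here) and take |d_i|.
|d| = [2, 8, 2, 4, 3, 6, 2]
Step 2: Midrank |d_i| (ties get averaged ranks).
ranks: |2|->2, |8|->7, |2|->2, |4|->5, |3|->4, |6|->6, |2|->2
Step 3: Attach original signs; sum ranks with positive sign and with negative sign.
W+ = 2 + 7 + 2 + 5 + 4 + 2 = 22
W- = 6 = 6
(Check: W+ + W- = 28 should equal n(n+1)/2 = 28.)
Step 4: Test statistic W = min(W+, W-) = 6.
Step 5: Ties in |d|, so use the tie-corrected normal approximation.
        E[W] = n(n+1)/4 = 7*8/4 = 14.
        Tie groups: |d|=2 (t=3); sum(t^3 - t) = 24.
        Var[W] = n(n+1)(2n+1)/24 - sum(t^3-t)/48 = 840/24 - 24/48 = 34.5.
        z = (W - E[W]) / sqrt(Var[W]) = (6 - 14) / 5.8737 = -1.3620.
        Two-sided p = 2*Phi(z) = 0.173195.
Step 6: alpha = 0.05. fail to reject H0.

W+ = 22, W- = 6, W = min = 6, p = 0.173195, fail to reject H0.


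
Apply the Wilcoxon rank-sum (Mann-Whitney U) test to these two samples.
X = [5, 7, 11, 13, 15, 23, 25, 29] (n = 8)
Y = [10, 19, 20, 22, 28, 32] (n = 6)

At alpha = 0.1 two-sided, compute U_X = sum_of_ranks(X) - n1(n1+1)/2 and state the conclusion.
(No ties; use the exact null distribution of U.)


Step 1: Combine and sort all 14 observations; assign midranks.
sorted (value, group): (5,X), (7,X), (10,Y), (11,X), (13,X), (15,X), (19,Y), (20,Y), (22,Y), (23,X), (25,X), (28,Y), (29,X), (32,Y)
ranks: 5->1, 7->2, 10->3, 11->4, 13->5, 15->6, 19->7, 20->8, 22->9, 23->10, 25->11, 28->12, 29->13, 32->14
Step 2: Rank sum for X: R1 = 1 + 2 + 4 + 5 + 6 + 10 + 11 + 13 = 52.
Step 3: U_X = R1 - n1(n1+1)/2 = 52 - 8*9/2 = 52 - 36 = 16.
       U_Y = n1*n2 - U_X = 48 - 16 = 32.
Step 4: No ties, so the exact null distribution of U (based on enumerating the C(14,8) = 3003 equally likely rank assignments) gives the two-sided p-value.
Step 5: p-value = 0.344988; compare to alpha = 0.1. fail to reject H0.

U_X = 16, p = 0.344988, fail to reject H0 at alpha = 0.1.


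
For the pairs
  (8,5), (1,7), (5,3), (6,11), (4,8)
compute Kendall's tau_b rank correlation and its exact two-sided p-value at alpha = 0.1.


Step 1: Enumerate the 10 unordered pairs (i,j) with i<j and classify each by sign(x_j-x_i) * sign(y_j-y_i).
  (1,2):dx=-7,dy=+2->D; (1,3):dx=-3,dy=-2->C; (1,4):dx=-2,dy=+6->D; (1,5):dx=-4,dy=+3->D
  (2,3):dx=+4,dy=-4->D; (2,4):dx=+5,dy=+4->C; (2,5):dx=+3,dy=+1->C; (3,4):dx=+1,dy=+8->C
  (3,5):dx=-1,dy=+5->D; (4,5):dx=-2,dy=-3->C
Step 2: C = 5, D = 5, total pairs = 10.
Step 3: tau = (C - D)/(n(n-1)/2) = (5 - 5)/10 = 0.000000.
Step 4: Exact two-sided p-value (enumerate n! = 120 permutations of y under H0): p = 1.000000.
Step 5: alpha = 0.1. fail to reject H0.

tau_b = 0.0000 (C=5, D=5), p = 1.000000, fail to reject H0.


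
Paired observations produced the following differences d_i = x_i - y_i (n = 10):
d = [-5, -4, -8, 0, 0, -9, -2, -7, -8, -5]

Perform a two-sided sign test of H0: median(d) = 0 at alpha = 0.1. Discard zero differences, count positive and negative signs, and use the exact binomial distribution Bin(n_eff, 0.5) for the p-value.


Step 1: Discard zero differences. Original n = 10; n_eff = number of nonzero differences = 8.
Nonzero differences (with sign): -5, -4, -8, -9, -2, -7, -8, -5
Step 2: Count signs: positive = 0, negative = 8.
Step 3: Under H0: P(positive) = 0.5, so the number of positives S ~ Bin(8, 0.5).
Step 4: Two-sided exact p-value = sum of Bin(8,0.5) probabilities at or below the observed probability = 0.007812.
Step 5: alpha = 0.1. reject H0.

n_eff = 8, pos = 0, neg = 8, p = 0.007812, reject H0.


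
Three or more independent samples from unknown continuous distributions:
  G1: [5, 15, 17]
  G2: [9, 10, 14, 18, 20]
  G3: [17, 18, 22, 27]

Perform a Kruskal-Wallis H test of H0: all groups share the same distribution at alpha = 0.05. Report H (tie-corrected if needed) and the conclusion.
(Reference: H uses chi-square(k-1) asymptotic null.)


Step 1: Combine all N = 12 observations and assign midranks.
sorted (value, group, rank): (5,G1,1), (9,G2,2), (10,G2,3), (14,G2,4), (15,G1,5), (17,G1,6.5), (17,G3,6.5), (18,G2,8.5), (18,G3,8.5), (20,G2,10), (22,G3,11), (27,G3,12)
Step 2: Sum ranks within each group.
R_1 = 12.5 (n_1 = 3)
R_2 = 27.5 (n_2 = 5)
R_3 = 38 (n_3 = 4)
Step 3: H = 12/(N(N+1)) * sum(R_i^2/n_i) - 3(N+1)
     = 12/(12*13) * (12.5^2/3 + 27.5^2/5 + 38^2/4) - 3*13
     = 0.076923 * 564.333 - 39
     = 4.410256.
Step 4: Ties present; correction factor C = 1 - 12/(12^3 - 12) = 0.993007. Corrected H = 4.410256 / 0.993007 = 4.441315.
Step 5: Under H0, H ~ chi^2(2); p-value = 0.108538.
Step 6: alpha = 0.05. fail to reject H0.

H = 4.4413, df = 2, p = 0.108538, fail to reject H0.


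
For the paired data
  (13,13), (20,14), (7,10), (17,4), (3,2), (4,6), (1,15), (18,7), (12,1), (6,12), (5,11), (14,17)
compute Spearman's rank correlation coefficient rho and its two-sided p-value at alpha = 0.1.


Step 1: Rank x and y separately (midranks; no ties here).
rank(x): 13->8, 20->12, 7->6, 17->10, 3->2, 4->3, 1->1, 18->11, 12->7, 6->5, 5->4, 14->9
rank(y): 13->9, 14->10, 10->6, 4->3, 2->2, 6->4, 15->11, 7->5, 1->1, 12->8, 11->7, 17->12
Step 2: d_i = R_x(i) - R_y(i); compute d_i^2.
  (8-9)^2=1, (12-10)^2=4, (6-6)^2=0, (10-3)^2=49, (2-2)^2=0, (3-4)^2=1, (1-11)^2=100, (11-5)^2=36, (7-1)^2=36, (5-8)^2=9, (4-7)^2=9, (9-12)^2=9
sum(d^2) = 254.
Step 3: rho = 1 - 6*254 / (12*(12^2 - 1)) = 1 - 1524/1716 = 0.111888.
Step 4: Under H0, t = rho * sqrt((n-2)/(1-rho^2)) = 0.3561 ~ t(10).
Step 5: Two-sided p-value from the t-distribution with 10 df = 0.729195.
Step 6: alpha = 0.1. fail to reject H0.

rho = 0.1119, p = 0.729195, fail to reject H0 at alpha = 0.1.


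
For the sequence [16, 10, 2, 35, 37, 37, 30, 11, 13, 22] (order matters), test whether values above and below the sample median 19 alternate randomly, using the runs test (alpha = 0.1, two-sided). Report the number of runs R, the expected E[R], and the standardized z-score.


Step 1: Compute median = 19; label A = above, B = below.
Labels in order: BBBAAAABBA  (n_A = 5, n_B = 5)
Step 2: Count runs R = 4.
Step 3: Under H0 (random ordering), E[R] = 2*n_A*n_B/(n_A+n_B) + 1 = 2*5*5/10 + 1 = 6.0000.
        Var[R] = 2*n_A*n_B*(2*n_A*n_B - n_A - n_B) / ((n_A+n_B)^2 * (n_A+n_B-1)) = 2000/900 = 2.2222.
        SD[R] = 1.4907.
Step 4: Continuity-corrected z = (R + 0.5 - E[R]) / SD[R] = (4 + 0.5 - 6.0000) / 1.4907 = -1.0062.
Step 5: Two-sided p-value via normal approximation = 2*(1 - Phi(|z|)) = 0.314305.
Step 6: alpha = 0.1. fail to reject H0.

R = 4, z = -1.0062, p = 0.314305, fail to reject H0.


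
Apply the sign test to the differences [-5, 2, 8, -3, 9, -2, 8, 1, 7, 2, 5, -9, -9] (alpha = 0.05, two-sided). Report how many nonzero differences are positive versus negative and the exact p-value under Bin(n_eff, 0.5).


Step 1: Discard zero differences. Original n = 13; n_eff = number of nonzero differences = 13.
Nonzero differences (with sign): -5, +2, +8, -3, +9, -2, +8, +1, +7, +2, +5, -9, -9
Step 2: Count signs: positive = 8, negative = 5.
Step 3: Under H0: P(positive) = 0.5, so the number of positives S ~ Bin(13, 0.5).
Step 4: Two-sided exact p-value = sum of Bin(13,0.5) probabilities at or below the observed probability = 0.581055.
Step 5: alpha = 0.05. fail to reject H0.

n_eff = 13, pos = 8, neg = 5, p = 0.581055, fail to reject H0.


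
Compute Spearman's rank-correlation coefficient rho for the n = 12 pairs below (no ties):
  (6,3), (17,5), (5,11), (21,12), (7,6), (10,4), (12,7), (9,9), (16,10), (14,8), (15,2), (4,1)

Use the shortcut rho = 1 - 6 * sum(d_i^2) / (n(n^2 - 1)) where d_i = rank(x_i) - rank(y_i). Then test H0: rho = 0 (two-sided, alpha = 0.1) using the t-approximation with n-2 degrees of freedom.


Step 1: Rank x and y separately (midranks; no ties here).
rank(x): 6->3, 17->11, 5->2, 21->12, 7->4, 10->6, 12->7, 9->5, 16->10, 14->8, 15->9, 4->1
rank(y): 3->3, 5->5, 11->11, 12->12, 6->6, 4->4, 7->7, 9->9, 10->10, 8->8, 2->2, 1->1
Step 2: d_i = R_x(i) - R_y(i); compute d_i^2.
  (3-3)^2=0, (11-5)^2=36, (2-11)^2=81, (12-12)^2=0, (4-6)^2=4, (6-4)^2=4, (7-7)^2=0, (5-9)^2=16, (10-10)^2=0, (8-8)^2=0, (9-2)^2=49, (1-1)^2=0
sum(d^2) = 190.
Step 3: rho = 1 - 6*190 / (12*(12^2 - 1)) = 1 - 1140/1716 = 0.335664.
Step 4: Under H0, t = rho * sqrt((n-2)/(1-rho^2)) = 1.1268 ~ t(10).
Step 5: Two-sided p-value from the t-distribution with 10 df = 0.286123.
Step 6: alpha = 0.1. fail to reject H0.

rho = 0.3357, p = 0.286123, fail to reject H0 at alpha = 0.1.


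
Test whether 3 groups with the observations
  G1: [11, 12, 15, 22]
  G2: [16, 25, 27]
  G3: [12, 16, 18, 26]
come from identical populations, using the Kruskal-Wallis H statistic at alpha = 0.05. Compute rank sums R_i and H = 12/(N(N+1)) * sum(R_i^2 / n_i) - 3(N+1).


Step 1: Combine all N = 11 observations and assign midranks.
sorted (value, group, rank): (11,G1,1), (12,G1,2.5), (12,G3,2.5), (15,G1,4), (16,G2,5.5), (16,G3,5.5), (18,G3,7), (22,G1,8), (25,G2,9), (26,G3,10), (27,G2,11)
Step 2: Sum ranks within each group.
R_1 = 15.5 (n_1 = 4)
R_2 = 25.5 (n_2 = 3)
R_3 = 25 (n_3 = 4)
Step 3: H = 12/(N(N+1)) * sum(R_i^2/n_i) - 3(N+1)
     = 12/(11*12) * (15.5^2/4 + 25.5^2/3 + 25^2/4) - 3*12
     = 0.090909 * 433.062 - 36
     = 3.369318.
Step 4: Ties present; correction factor C = 1 - 12/(11^3 - 11) = 0.990909. Corrected H = 3.369318 / 0.990909 = 3.400229.
Step 5: Under H0, H ~ chi^2(2); p-value = 0.182663.
Step 6: alpha = 0.05. fail to reject H0.

H = 3.4002, df = 2, p = 0.182663, fail to reject H0.


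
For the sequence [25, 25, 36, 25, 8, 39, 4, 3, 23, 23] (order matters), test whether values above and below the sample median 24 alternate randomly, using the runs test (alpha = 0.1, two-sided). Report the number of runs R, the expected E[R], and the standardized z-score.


Step 1: Compute median = 24; label A = above, B = below.
Labels in order: AAAABABBBB  (n_A = 5, n_B = 5)
Step 2: Count runs R = 4.
Step 3: Under H0 (random ordering), E[R] = 2*n_A*n_B/(n_A+n_B) + 1 = 2*5*5/10 + 1 = 6.0000.
        Var[R] = 2*n_A*n_B*(2*n_A*n_B - n_A - n_B) / ((n_A+n_B)^2 * (n_A+n_B-1)) = 2000/900 = 2.2222.
        SD[R] = 1.4907.
Step 4: Continuity-corrected z = (R + 0.5 - E[R]) / SD[R] = (4 + 0.5 - 6.0000) / 1.4907 = -1.0062.
Step 5: Two-sided p-value via normal approximation = 2*(1 - Phi(|z|)) = 0.314305.
Step 6: alpha = 0.1. fail to reject H0.

R = 4, z = -1.0062, p = 0.314305, fail to reject H0.


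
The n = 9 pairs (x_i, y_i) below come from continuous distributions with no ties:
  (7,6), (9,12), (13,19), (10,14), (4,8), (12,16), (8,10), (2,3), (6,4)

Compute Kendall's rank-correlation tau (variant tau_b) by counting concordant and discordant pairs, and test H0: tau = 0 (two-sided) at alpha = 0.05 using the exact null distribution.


Step 1: Enumerate the 36 unordered pairs (i,j) with i<j and classify each by sign(x_j-x_i) * sign(y_j-y_i).
  (1,2):dx=+2,dy=+6->C; (1,3):dx=+6,dy=+13->C; (1,4):dx=+3,dy=+8->C; (1,5):dx=-3,dy=+2->D
  (1,6):dx=+5,dy=+10->C; (1,7):dx=+1,dy=+4->C; (1,8):dx=-5,dy=-3->C; (1,9):dx=-1,dy=-2->C
  (2,3):dx=+4,dy=+7->C; (2,4):dx=+1,dy=+2->C; (2,5):dx=-5,dy=-4->C; (2,6):dx=+3,dy=+4->C
  (2,7):dx=-1,dy=-2->C; (2,8):dx=-7,dy=-9->C; (2,9):dx=-3,dy=-8->C; (3,4):dx=-3,dy=-5->C
  (3,5):dx=-9,dy=-11->C; (3,6):dx=-1,dy=-3->C; (3,7):dx=-5,dy=-9->C; (3,8):dx=-11,dy=-16->C
  (3,9):dx=-7,dy=-15->C; (4,5):dx=-6,dy=-6->C; (4,6):dx=+2,dy=+2->C; (4,7):dx=-2,dy=-4->C
  (4,8):dx=-8,dy=-11->C; (4,9):dx=-4,dy=-10->C; (5,6):dx=+8,dy=+8->C; (5,7):dx=+4,dy=+2->C
  (5,8):dx=-2,dy=-5->C; (5,9):dx=+2,dy=-4->D; (6,7):dx=-4,dy=-6->C; (6,8):dx=-10,dy=-13->C
  (6,9):dx=-6,dy=-12->C; (7,8):dx=-6,dy=-7->C; (7,9):dx=-2,dy=-6->C; (8,9):dx=+4,dy=+1->C
Step 2: C = 34, D = 2, total pairs = 36.
Step 3: tau = (C - D)/(n(n-1)/2) = (34 - 2)/36 = 0.888889.
Step 4: Exact two-sided p-value (enumerate n! = 362880 permutations of y under H0): p = 0.000243.
Step 5: alpha = 0.05. reject H0.

tau_b = 0.8889 (C=34, D=2), p = 0.000243, reject H0.


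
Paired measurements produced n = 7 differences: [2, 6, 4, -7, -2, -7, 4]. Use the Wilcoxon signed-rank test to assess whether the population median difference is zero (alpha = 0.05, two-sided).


Step 1: Drop any zero differences (none here) and take |d_i|.
|d| = [2, 6, 4, 7, 2, 7, 4]
Step 2: Midrank |d_i| (ties get averaged ranks).
ranks: |2|->1.5, |6|->5, |4|->3.5, |7|->6.5, |2|->1.5, |7|->6.5, |4|->3.5
Step 3: Attach original signs; sum ranks with positive sign and with negative sign.
W+ = 1.5 + 5 + 3.5 + 3.5 = 13.5
W- = 6.5 + 1.5 + 6.5 = 14.5
(Check: W+ + W- = 28 should equal n(n+1)/2 = 28.)
Step 4: Test statistic W = min(W+, W-) = 13.5.
Step 5: Ties in |d|, so use the tie-corrected normal approximation.
        E[W] = n(n+1)/4 = 7*8/4 = 14.
        Tie groups: |d|=2 (t=2), |d|=4 (t=2), |d|=7 (t=2); sum(t^3 - t) = 18.
        Var[W] = n(n+1)(2n+1)/24 - sum(t^3-t)/48 = 840/24 - 18/48 = 34.625.
        z = (W - E[W]) / sqrt(Var[W]) = (13.5 - 14) / 5.8843 = -0.0850.
        Two-sided p = 2*Phi(z) = 0.932284.
Step 6: alpha = 0.05. fail to reject H0.

W+ = 13.5, W- = 14.5, W = min = 13.5, p = 0.932284, fail to reject H0.


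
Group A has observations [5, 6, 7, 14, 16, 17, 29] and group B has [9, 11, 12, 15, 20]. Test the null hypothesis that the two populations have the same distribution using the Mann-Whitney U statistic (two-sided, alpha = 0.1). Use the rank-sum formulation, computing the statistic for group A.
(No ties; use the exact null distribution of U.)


Step 1: Combine and sort all 12 observations; assign midranks.
sorted (value, group): (5,X), (6,X), (7,X), (9,Y), (11,Y), (12,Y), (14,X), (15,Y), (16,X), (17,X), (20,Y), (29,X)
ranks: 5->1, 6->2, 7->3, 9->4, 11->5, 12->6, 14->7, 15->8, 16->9, 17->10, 20->11, 29->12
Step 2: Rank sum for X: R1 = 1 + 2 + 3 + 7 + 9 + 10 + 12 = 44.
Step 3: U_X = R1 - n1(n1+1)/2 = 44 - 7*8/2 = 44 - 28 = 16.
       U_Y = n1*n2 - U_X = 35 - 16 = 19.
Step 4: No ties, so the exact null distribution of U (based on enumerating the C(12,7) = 792 equally likely rank assignments) gives the two-sided p-value.
Step 5: p-value = 0.876263; compare to alpha = 0.1. fail to reject H0.

U_X = 16, p = 0.876263, fail to reject H0 at alpha = 0.1.


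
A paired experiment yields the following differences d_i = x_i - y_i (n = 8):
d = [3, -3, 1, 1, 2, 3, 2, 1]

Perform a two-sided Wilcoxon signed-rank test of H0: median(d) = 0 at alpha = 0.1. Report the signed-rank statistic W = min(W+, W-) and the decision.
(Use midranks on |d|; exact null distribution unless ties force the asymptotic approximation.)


Step 1: Drop any zero differences (none here) and take |d_i|.
|d| = [3, 3, 1, 1, 2, 3, 2, 1]
Step 2: Midrank |d_i| (ties get averaged ranks).
ranks: |3|->7, |3|->7, |1|->2, |1|->2, |2|->4.5, |3|->7, |2|->4.5, |1|->2
Step 3: Attach original signs; sum ranks with positive sign and with negative sign.
W+ = 7 + 2 + 2 + 4.5 + 7 + 4.5 + 2 = 29
W- = 7 = 7
(Check: W+ + W- = 36 should equal n(n+1)/2 = 36.)
Step 4: Test statistic W = min(W+, W-) = 7.
Step 5: Ties in |d|, so use the tie-corrected normal approximation.
        E[W] = n(n+1)/4 = 8*9/4 = 18.
        Tie groups: |d|=1 (t=3), |d|=2 (t=2), |d|=3 (t=3); sum(t^3 - t) = 54.
        Var[W] = n(n+1)(2n+1)/24 - sum(t^3-t)/48 = 1224/24 - 54/48 = 49.875.
        z = (W - E[W]) / sqrt(Var[W]) = (7 - 18) / 7.0622 = -1.5576.
        Two-sided p = 2*Phi(z) = 0.119332.
Step 6: alpha = 0.1. fail to reject H0.

W+ = 29, W- = 7, W = min = 7, p = 0.119332, fail to reject H0.


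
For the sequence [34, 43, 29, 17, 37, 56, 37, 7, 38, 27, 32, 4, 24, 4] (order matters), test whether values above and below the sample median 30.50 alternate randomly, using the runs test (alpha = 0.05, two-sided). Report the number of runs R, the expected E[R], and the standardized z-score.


Step 1: Compute median = 30.50; label A = above, B = below.
Labels in order: AABBAAABABABBB  (n_A = 7, n_B = 7)
Step 2: Count runs R = 8.
Step 3: Under H0 (random ordering), E[R] = 2*n_A*n_B/(n_A+n_B) + 1 = 2*7*7/14 + 1 = 8.0000.
        Var[R] = 2*n_A*n_B*(2*n_A*n_B - n_A - n_B) / ((n_A+n_B)^2 * (n_A+n_B-1)) = 8232/2548 = 3.2308.
        SD[R] = 1.7974.
Step 4: R = E[R], so z = 0 with no continuity correction.
Step 5: Two-sided p-value via normal approximation = 2*(1 - Phi(|z|)) = 1.000000.
Step 6: alpha = 0.05. fail to reject H0.

R = 8, z = 0.0000, p = 1.000000, fail to reject H0.


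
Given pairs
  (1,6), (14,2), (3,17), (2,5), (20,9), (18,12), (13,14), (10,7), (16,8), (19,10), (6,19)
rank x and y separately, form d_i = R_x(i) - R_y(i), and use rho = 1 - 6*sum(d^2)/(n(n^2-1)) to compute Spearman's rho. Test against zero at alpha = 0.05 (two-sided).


Step 1: Rank x and y separately (midranks; no ties here).
rank(x): 1->1, 14->7, 3->3, 2->2, 20->11, 18->9, 13->6, 10->5, 16->8, 19->10, 6->4
rank(y): 6->3, 2->1, 17->10, 5->2, 9->6, 12->8, 14->9, 7->4, 8->5, 10->7, 19->11
Step 2: d_i = R_x(i) - R_y(i); compute d_i^2.
  (1-3)^2=4, (7-1)^2=36, (3-10)^2=49, (2-2)^2=0, (11-6)^2=25, (9-8)^2=1, (6-9)^2=9, (5-4)^2=1, (8-5)^2=9, (10-7)^2=9, (4-11)^2=49
sum(d^2) = 192.
Step 3: rho = 1 - 6*192 / (11*(11^2 - 1)) = 1 - 1152/1320 = 0.127273.
Step 4: Under H0, t = rho * sqrt((n-2)/(1-rho^2)) = 0.3849 ~ t(9).
Step 5: Two-sided p-value from the t-distribution with 9 df = 0.709215.
Step 6: alpha = 0.05. fail to reject H0.

rho = 0.1273, p = 0.709215, fail to reject H0 at alpha = 0.05.


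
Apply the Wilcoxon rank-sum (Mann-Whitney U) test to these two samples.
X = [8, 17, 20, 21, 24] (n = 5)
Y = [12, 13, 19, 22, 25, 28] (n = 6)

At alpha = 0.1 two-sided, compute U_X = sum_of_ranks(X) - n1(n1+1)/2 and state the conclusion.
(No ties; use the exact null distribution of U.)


Step 1: Combine and sort all 11 observations; assign midranks.
sorted (value, group): (8,X), (12,Y), (13,Y), (17,X), (19,Y), (20,X), (21,X), (22,Y), (24,X), (25,Y), (28,Y)
ranks: 8->1, 12->2, 13->3, 17->4, 19->5, 20->6, 21->7, 22->8, 24->9, 25->10, 28->11
Step 2: Rank sum for X: R1 = 1 + 4 + 6 + 7 + 9 = 27.
Step 3: U_X = R1 - n1(n1+1)/2 = 27 - 5*6/2 = 27 - 15 = 12.
       U_Y = n1*n2 - U_X = 30 - 12 = 18.
Step 4: No ties, so the exact null distribution of U (based on enumerating the C(11,5) = 462 equally likely rank assignments) gives the two-sided p-value.
Step 5: p-value = 0.662338; compare to alpha = 0.1. fail to reject H0.

U_X = 12, p = 0.662338, fail to reject H0 at alpha = 0.1.


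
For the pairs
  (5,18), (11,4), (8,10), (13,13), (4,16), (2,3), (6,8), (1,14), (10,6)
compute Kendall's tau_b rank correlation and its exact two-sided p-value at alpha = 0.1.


Step 1: Enumerate the 36 unordered pairs (i,j) with i<j and classify each by sign(x_j-x_i) * sign(y_j-y_i).
  (1,2):dx=+6,dy=-14->D; (1,3):dx=+3,dy=-8->D; (1,4):dx=+8,dy=-5->D; (1,5):dx=-1,dy=-2->C
  (1,6):dx=-3,dy=-15->C; (1,7):dx=+1,dy=-10->D; (1,8):dx=-4,dy=-4->C; (1,9):dx=+5,dy=-12->D
  (2,3):dx=-3,dy=+6->D; (2,4):dx=+2,dy=+9->C; (2,5):dx=-7,dy=+12->D; (2,6):dx=-9,dy=-1->C
  (2,7):dx=-5,dy=+4->D; (2,8):dx=-10,dy=+10->D; (2,9):dx=-1,dy=+2->D; (3,4):dx=+5,dy=+3->C
  (3,5):dx=-4,dy=+6->D; (3,6):dx=-6,dy=-7->C; (3,7):dx=-2,dy=-2->C; (3,8):dx=-7,dy=+4->D
  (3,9):dx=+2,dy=-4->D; (4,5):dx=-9,dy=+3->D; (4,6):dx=-11,dy=-10->C; (4,7):dx=-7,dy=-5->C
  (4,8):dx=-12,dy=+1->D; (4,9):dx=-3,dy=-7->C; (5,6):dx=-2,dy=-13->C; (5,7):dx=+2,dy=-8->D
  (5,8):dx=-3,dy=-2->C; (5,9):dx=+6,dy=-10->D; (6,7):dx=+4,dy=+5->C; (6,8):dx=-1,dy=+11->D
  (6,9):dx=+8,dy=+3->C; (7,8):dx=-5,dy=+6->D; (7,9):dx=+4,dy=-2->D; (8,9):dx=+9,dy=-8->D
Step 2: C = 15, D = 21, total pairs = 36.
Step 3: tau = (C - D)/(n(n-1)/2) = (15 - 21)/36 = -0.166667.
Step 4: Exact two-sided p-value (enumerate n! = 362880 permutations of y under H0): p = 0.612202.
Step 5: alpha = 0.1. fail to reject H0.

tau_b = -0.1667 (C=15, D=21), p = 0.612202, fail to reject H0.


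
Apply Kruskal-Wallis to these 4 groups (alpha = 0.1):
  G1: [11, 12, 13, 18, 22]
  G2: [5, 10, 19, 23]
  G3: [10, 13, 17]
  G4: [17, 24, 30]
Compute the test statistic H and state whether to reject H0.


Step 1: Combine all N = 15 observations and assign midranks.
sorted (value, group, rank): (5,G2,1), (10,G2,2.5), (10,G3,2.5), (11,G1,4), (12,G1,5), (13,G1,6.5), (13,G3,6.5), (17,G3,8.5), (17,G4,8.5), (18,G1,10), (19,G2,11), (22,G1,12), (23,G2,13), (24,G4,14), (30,G4,15)
Step 2: Sum ranks within each group.
R_1 = 37.5 (n_1 = 5)
R_2 = 27.5 (n_2 = 4)
R_3 = 17.5 (n_3 = 3)
R_4 = 37.5 (n_4 = 3)
Step 3: H = 12/(N(N+1)) * sum(R_i^2/n_i) - 3(N+1)
     = 12/(15*16) * (37.5^2/5 + 27.5^2/4 + 17.5^2/3 + 37.5^2/3) - 3*16
     = 0.050000 * 1041.15 - 48
     = 4.057292.
Step 4: Ties present; correction factor C = 1 - 18/(15^3 - 15) = 0.994643. Corrected H = 4.057292 / 0.994643 = 4.079144.
Step 5: Under H0, H ~ chi^2(3); p-value = 0.253044.
Step 6: alpha = 0.1. fail to reject H0.

H = 4.0791, df = 3, p = 0.253044, fail to reject H0.


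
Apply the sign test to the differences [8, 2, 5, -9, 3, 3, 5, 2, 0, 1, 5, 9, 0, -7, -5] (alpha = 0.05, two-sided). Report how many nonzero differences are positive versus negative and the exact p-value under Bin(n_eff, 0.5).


Step 1: Discard zero differences. Original n = 15; n_eff = number of nonzero differences = 13.
Nonzero differences (with sign): +8, +2, +5, -9, +3, +3, +5, +2, +1, +5, +9, -7, -5
Step 2: Count signs: positive = 10, negative = 3.
Step 3: Under H0: P(positive) = 0.5, so the number of positives S ~ Bin(13, 0.5).
Step 4: Two-sided exact p-value = sum of Bin(13,0.5) probabilities at or below the observed probability = 0.092285.
Step 5: alpha = 0.05. fail to reject H0.

n_eff = 13, pos = 10, neg = 3, p = 0.092285, fail to reject H0.


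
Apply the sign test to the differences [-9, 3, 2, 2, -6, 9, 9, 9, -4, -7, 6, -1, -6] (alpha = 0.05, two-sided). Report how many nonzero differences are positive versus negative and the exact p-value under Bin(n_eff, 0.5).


Step 1: Discard zero differences. Original n = 13; n_eff = number of nonzero differences = 13.
Nonzero differences (with sign): -9, +3, +2, +2, -6, +9, +9, +9, -4, -7, +6, -1, -6
Step 2: Count signs: positive = 7, negative = 6.
Step 3: Under H0: P(positive) = 0.5, so the number of positives S ~ Bin(13, 0.5).
Step 4: Two-sided exact p-value = sum of Bin(13,0.5) probabilities at or below the observed probability = 1.000000.
Step 5: alpha = 0.05. fail to reject H0.

n_eff = 13, pos = 7, neg = 6, p = 1.000000, fail to reject H0.


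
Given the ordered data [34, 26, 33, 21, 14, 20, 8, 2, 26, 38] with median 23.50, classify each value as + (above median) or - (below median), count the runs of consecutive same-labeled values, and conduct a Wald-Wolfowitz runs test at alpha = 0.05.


Step 1: Compute median = 23.50; label A = above, B = below.
Labels in order: AAABBBBBAA  (n_A = 5, n_B = 5)
Step 2: Count runs R = 3.
Step 3: Under H0 (random ordering), E[R] = 2*n_A*n_B/(n_A+n_B) + 1 = 2*5*5/10 + 1 = 6.0000.
        Var[R] = 2*n_A*n_B*(2*n_A*n_B - n_A - n_B) / ((n_A+n_B)^2 * (n_A+n_B-1)) = 2000/900 = 2.2222.
        SD[R] = 1.4907.
Step 4: Continuity-corrected z = (R + 0.5 - E[R]) / SD[R] = (3 + 0.5 - 6.0000) / 1.4907 = -1.6771.
Step 5: Two-sided p-value via normal approximation = 2*(1 - Phi(|z|)) = 0.093533.
Step 6: alpha = 0.05. fail to reject H0.

R = 3, z = -1.6771, p = 0.093533, fail to reject H0.


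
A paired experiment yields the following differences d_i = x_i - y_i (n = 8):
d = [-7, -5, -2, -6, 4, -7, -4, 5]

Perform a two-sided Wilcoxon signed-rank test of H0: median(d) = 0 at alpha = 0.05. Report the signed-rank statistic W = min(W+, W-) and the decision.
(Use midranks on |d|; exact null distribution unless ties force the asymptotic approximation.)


Step 1: Drop any zero differences (none here) and take |d_i|.
|d| = [7, 5, 2, 6, 4, 7, 4, 5]
Step 2: Midrank |d_i| (ties get averaged ranks).
ranks: |7|->7.5, |5|->4.5, |2|->1, |6|->6, |4|->2.5, |7|->7.5, |4|->2.5, |5|->4.5
Step 3: Attach original signs; sum ranks with positive sign and with negative sign.
W+ = 2.5 + 4.5 = 7
W- = 7.5 + 4.5 + 1 + 6 + 7.5 + 2.5 = 29
(Check: W+ + W- = 36 should equal n(n+1)/2 = 36.)
Step 4: Test statistic W = min(W+, W-) = 7.
Step 5: Ties in |d|, so use the tie-corrected normal approximation.
        E[W] = n(n+1)/4 = 8*9/4 = 18.
        Tie groups: |d|=4 (t=2), |d|=5 (t=2), |d|=7 (t=2); sum(t^3 - t) = 18.
        Var[W] = n(n+1)(2n+1)/24 - sum(t^3-t)/48 = 1224/24 - 18/48 = 50.625.
        z = (W - E[W]) / sqrt(Var[W]) = (7 - 18) / 7.1151 = -1.5460.
        Two-sided p = 2*Phi(z) = 0.122104.
Step 6: alpha = 0.05. fail to reject H0.

W+ = 7, W- = 29, W = min = 7, p = 0.122104, fail to reject H0.


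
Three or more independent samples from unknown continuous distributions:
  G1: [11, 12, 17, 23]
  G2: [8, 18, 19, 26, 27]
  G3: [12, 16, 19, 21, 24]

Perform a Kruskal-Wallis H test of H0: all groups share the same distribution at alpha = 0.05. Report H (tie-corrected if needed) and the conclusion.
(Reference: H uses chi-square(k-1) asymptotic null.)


Step 1: Combine all N = 14 observations and assign midranks.
sorted (value, group, rank): (8,G2,1), (11,G1,2), (12,G1,3.5), (12,G3,3.5), (16,G3,5), (17,G1,6), (18,G2,7), (19,G2,8.5), (19,G3,8.5), (21,G3,10), (23,G1,11), (24,G3,12), (26,G2,13), (27,G2,14)
Step 2: Sum ranks within each group.
R_1 = 22.5 (n_1 = 4)
R_2 = 43.5 (n_2 = 5)
R_3 = 39 (n_3 = 5)
Step 3: H = 12/(N(N+1)) * sum(R_i^2/n_i) - 3(N+1)
     = 12/(14*15) * (22.5^2/4 + 43.5^2/5 + 39^2/5) - 3*15
     = 0.057143 * 809.212 - 45
     = 1.240714.
Step 4: Ties present; correction factor C = 1 - 12/(14^3 - 14) = 0.995604. Corrected H = 1.240714 / 0.995604 = 1.246192.
Step 5: Under H0, H ~ chi^2(2); p-value = 0.536282.
Step 6: alpha = 0.05. fail to reject H0.

H = 1.2462, df = 2, p = 0.536282, fail to reject H0.


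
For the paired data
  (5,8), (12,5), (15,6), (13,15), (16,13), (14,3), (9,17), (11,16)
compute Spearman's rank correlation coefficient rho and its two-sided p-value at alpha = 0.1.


Step 1: Rank x and y separately (midranks; no ties here).
rank(x): 5->1, 12->4, 15->7, 13->5, 16->8, 14->6, 9->2, 11->3
rank(y): 8->4, 5->2, 6->3, 15->6, 13->5, 3->1, 17->8, 16->7
Step 2: d_i = R_x(i) - R_y(i); compute d_i^2.
  (1-4)^2=9, (4-2)^2=4, (7-3)^2=16, (5-6)^2=1, (8-5)^2=9, (6-1)^2=25, (2-8)^2=36, (3-7)^2=16
sum(d^2) = 116.
Step 3: rho = 1 - 6*116 / (8*(8^2 - 1)) = 1 - 696/504 = -0.380952.
Step 4: Under H0, t = rho * sqrt((n-2)/(1-rho^2)) = -1.0092 ~ t(6).
Step 5: Two-sided p-value from the t-distribution with 6 df = 0.351813.
Step 6: alpha = 0.1. fail to reject H0.

rho = -0.3810, p = 0.351813, fail to reject H0 at alpha = 0.1.


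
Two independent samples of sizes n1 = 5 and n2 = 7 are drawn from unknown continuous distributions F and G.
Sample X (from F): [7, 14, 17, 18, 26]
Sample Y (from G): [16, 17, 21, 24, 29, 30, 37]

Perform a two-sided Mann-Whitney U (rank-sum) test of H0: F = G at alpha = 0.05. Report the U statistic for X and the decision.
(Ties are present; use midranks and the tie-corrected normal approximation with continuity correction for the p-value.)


Step 1: Combine and sort all 12 observations; assign midranks.
sorted (value, group): (7,X), (14,X), (16,Y), (17,X), (17,Y), (18,X), (21,Y), (24,Y), (26,X), (29,Y), (30,Y), (37,Y)
ranks: 7->1, 14->2, 16->3, 17->4.5, 17->4.5, 18->6, 21->7, 24->8, 26->9, 29->10, 30->11, 37->12
Step 2: Rank sum for X: R1 = 1 + 2 + 4.5 + 6 + 9 = 22.5.
Step 3: U_X = R1 - n1(n1+1)/2 = 22.5 - 5*6/2 = 22.5 - 15 = 7.5.
       U_Y = n1*n2 - U_X = 35 - 7.5 = 27.5.
Step 4: Ties are present, so use the tie-corrected normal approximation (with continuity correction) for the p-value.
Step 5: p-value = 0.122225; compare to alpha = 0.05. fail to reject H0.

U_X = 7.5, p = 0.122225, fail to reject H0 at alpha = 0.05.


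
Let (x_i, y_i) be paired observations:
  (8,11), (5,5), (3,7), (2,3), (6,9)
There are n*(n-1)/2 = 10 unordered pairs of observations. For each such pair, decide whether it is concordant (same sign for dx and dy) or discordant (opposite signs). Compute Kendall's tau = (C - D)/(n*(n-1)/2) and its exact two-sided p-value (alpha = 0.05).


Step 1: Enumerate the 10 unordered pairs (i,j) with i<j and classify each by sign(x_j-x_i) * sign(y_j-y_i).
  (1,2):dx=-3,dy=-6->C; (1,3):dx=-5,dy=-4->C; (1,4):dx=-6,dy=-8->C; (1,5):dx=-2,dy=-2->C
  (2,3):dx=-2,dy=+2->D; (2,4):dx=-3,dy=-2->C; (2,5):dx=+1,dy=+4->C; (3,4):dx=-1,dy=-4->C
  (3,5):dx=+3,dy=+2->C; (4,5):dx=+4,dy=+6->C
Step 2: C = 9, D = 1, total pairs = 10.
Step 3: tau = (C - D)/(n(n-1)/2) = (9 - 1)/10 = 0.800000.
Step 4: Exact two-sided p-value (enumerate n! = 120 permutations of y under H0): p = 0.083333.
Step 5: alpha = 0.05. fail to reject H0.

tau_b = 0.8000 (C=9, D=1), p = 0.083333, fail to reject H0.


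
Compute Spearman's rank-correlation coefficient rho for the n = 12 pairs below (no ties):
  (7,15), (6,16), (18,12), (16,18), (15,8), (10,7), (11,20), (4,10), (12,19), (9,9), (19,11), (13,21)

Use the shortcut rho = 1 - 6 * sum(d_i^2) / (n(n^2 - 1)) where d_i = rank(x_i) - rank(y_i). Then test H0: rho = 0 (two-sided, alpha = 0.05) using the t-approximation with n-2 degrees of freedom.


Step 1: Rank x and y separately (midranks; no ties here).
rank(x): 7->3, 6->2, 18->11, 16->10, 15->9, 10->5, 11->6, 4->1, 12->7, 9->4, 19->12, 13->8
rank(y): 15->7, 16->8, 12->6, 18->9, 8->2, 7->1, 20->11, 10->4, 19->10, 9->3, 11->5, 21->12
Step 2: d_i = R_x(i) - R_y(i); compute d_i^2.
  (3-7)^2=16, (2-8)^2=36, (11-6)^2=25, (10-9)^2=1, (9-2)^2=49, (5-1)^2=16, (6-11)^2=25, (1-4)^2=9, (7-10)^2=9, (4-3)^2=1, (12-5)^2=49, (8-12)^2=16
sum(d^2) = 252.
Step 3: rho = 1 - 6*252 / (12*(12^2 - 1)) = 1 - 1512/1716 = 0.118881.
Step 4: Under H0, t = rho * sqrt((n-2)/(1-rho^2)) = 0.3786 ~ t(10).
Step 5: Two-sided p-value from the t-distribution with 10 df = 0.712884.
Step 6: alpha = 0.05. fail to reject H0.

rho = 0.1189, p = 0.712884, fail to reject H0 at alpha = 0.05.


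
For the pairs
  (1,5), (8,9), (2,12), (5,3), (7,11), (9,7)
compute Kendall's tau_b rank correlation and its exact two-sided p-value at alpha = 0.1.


Step 1: Enumerate the 15 unordered pairs (i,j) with i<j and classify each by sign(x_j-x_i) * sign(y_j-y_i).
  (1,2):dx=+7,dy=+4->C; (1,3):dx=+1,dy=+7->C; (1,4):dx=+4,dy=-2->D; (1,5):dx=+6,dy=+6->C
  (1,6):dx=+8,dy=+2->C; (2,3):dx=-6,dy=+3->D; (2,4):dx=-3,dy=-6->C; (2,5):dx=-1,dy=+2->D
  (2,6):dx=+1,dy=-2->D; (3,4):dx=+3,dy=-9->D; (3,5):dx=+5,dy=-1->D; (3,6):dx=+7,dy=-5->D
  (4,5):dx=+2,dy=+8->C; (4,6):dx=+4,dy=+4->C; (5,6):dx=+2,dy=-4->D
Step 2: C = 7, D = 8, total pairs = 15.
Step 3: tau = (C - D)/(n(n-1)/2) = (7 - 8)/15 = -0.066667.
Step 4: Exact two-sided p-value (enumerate n! = 720 permutations of y under H0): p = 1.000000.
Step 5: alpha = 0.1. fail to reject H0.

tau_b = -0.0667 (C=7, D=8), p = 1.000000, fail to reject H0.


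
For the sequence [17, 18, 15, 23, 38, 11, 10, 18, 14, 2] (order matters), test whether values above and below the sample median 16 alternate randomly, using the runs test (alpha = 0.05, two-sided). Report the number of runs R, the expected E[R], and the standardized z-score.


Step 1: Compute median = 16; label A = above, B = below.
Labels in order: AABAABBABB  (n_A = 5, n_B = 5)
Step 2: Count runs R = 6.
Step 3: Under H0 (random ordering), E[R] = 2*n_A*n_B/(n_A+n_B) + 1 = 2*5*5/10 + 1 = 6.0000.
        Var[R] = 2*n_A*n_B*(2*n_A*n_B - n_A - n_B) / ((n_A+n_B)^2 * (n_A+n_B-1)) = 2000/900 = 2.2222.
        SD[R] = 1.4907.
Step 4: R = E[R], so z = 0 with no continuity correction.
Step 5: Two-sided p-value via normal approximation = 2*(1 - Phi(|z|)) = 1.000000.
Step 6: alpha = 0.05. fail to reject H0.

R = 6, z = 0.0000, p = 1.000000, fail to reject H0.


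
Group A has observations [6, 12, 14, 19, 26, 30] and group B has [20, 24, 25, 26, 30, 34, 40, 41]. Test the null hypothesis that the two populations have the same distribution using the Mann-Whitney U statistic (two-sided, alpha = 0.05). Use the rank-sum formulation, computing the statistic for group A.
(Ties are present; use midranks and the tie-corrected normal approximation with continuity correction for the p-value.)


Step 1: Combine and sort all 14 observations; assign midranks.
sorted (value, group): (6,X), (12,X), (14,X), (19,X), (20,Y), (24,Y), (25,Y), (26,X), (26,Y), (30,X), (30,Y), (34,Y), (40,Y), (41,Y)
ranks: 6->1, 12->2, 14->3, 19->4, 20->5, 24->6, 25->7, 26->8.5, 26->8.5, 30->10.5, 30->10.5, 34->12, 40->13, 41->14
Step 2: Rank sum for X: R1 = 1 + 2 + 3 + 4 + 8.5 + 10.5 = 29.
Step 3: U_X = R1 - n1(n1+1)/2 = 29 - 6*7/2 = 29 - 21 = 8.
       U_Y = n1*n2 - U_X = 48 - 8 = 40.
Step 4: Ties are present, so use the tie-corrected normal approximation (with continuity correction) for the p-value.
Step 5: p-value = 0.044915; compare to alpha = 0.05. reject H0.

U_X = 8, p = 0.044915, reject H0 at alpha = 0.05.


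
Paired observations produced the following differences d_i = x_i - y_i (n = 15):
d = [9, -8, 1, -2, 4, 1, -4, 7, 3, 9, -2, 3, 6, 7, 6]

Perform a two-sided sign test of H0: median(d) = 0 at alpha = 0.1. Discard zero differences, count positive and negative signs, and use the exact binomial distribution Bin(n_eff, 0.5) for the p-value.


Step 1: Discard zero differences. Original n = 15; n_eff = number of nonzero differences = 15.
Nonzero differences (with sign): +9, -8, +1, -2, +4, +1, -4, +7, +3, +9, -2, +3, +6, +7, +6
Step 2: Count signs: positive = 11, negative = 4.
Step 3: Under H0: P(positive) = 0.5, so the number of positives S ~ Bin(15, 0.5).
Step 4: Two-sided exact p-value = sum of Bin(15,0.5) probabilities at or below the observed probability = 0.118469.
Step 5: alpha = 0.1. fail to reject H0.

n_eff = 15, pos = 11, neg = 4, p = 0.118469, fail to reject H0.


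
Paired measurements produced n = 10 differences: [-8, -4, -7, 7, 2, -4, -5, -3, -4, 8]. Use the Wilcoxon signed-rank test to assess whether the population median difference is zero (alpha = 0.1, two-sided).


Step 1: Drop any zero differences (none here) and take |d_i|.
|d| = [8, 4, 7, 7, 2, 4, 5, 3, 4, 8]
Step 2: Midrank |d_i| (ties get averaged ranks).
ranks: |8|->9.5, |4|->4, |7|->7.5, |7|->7.5, |2|->1, |4|->4, |5|->6, |3|->2, |4|->4, |8|->9.5
Step 3: Attach original signs; sum ranks with positive sign and with negative sign.
W+ = 7.5 + 1 + 9.5 = 18
W- = 9.5 + 4 + 7.5 + 4 + 6 + 2 + 4 = 37
(Check: W+ + W- = 55 should equal n(n+1)/2 = 55.)
Step 4: Test statistic W = min(W+, W-) = 18.
Step 5: Ties in |d|, so use the tie-corrected normal approximation.
        E[W] = n(n+1)/4 = 10*11/4 = 27.5.
        Tie groups: |d|=4 (t=3), |d|=7 (t=2), |d|=8 (t=2); sum(t^3 - t) = 36.
        Var[W] = n(n+1)(2n+1)/24 - sum(t^3-t)/48 = 2310/24 - 36/48 = 95.5.
        z = (W - E[W]) / sqrt(Var[W]) = (18 - 27.5) / 9.7724 = -0.9721.
        Two-sided p = 2*Phi(z) = 0.330989.
Step 6: alpha = 0.1. fail to reject H0.

W+ = 18, W- = 37, W = min = 18, p = 0.330989, fail to reject H0.


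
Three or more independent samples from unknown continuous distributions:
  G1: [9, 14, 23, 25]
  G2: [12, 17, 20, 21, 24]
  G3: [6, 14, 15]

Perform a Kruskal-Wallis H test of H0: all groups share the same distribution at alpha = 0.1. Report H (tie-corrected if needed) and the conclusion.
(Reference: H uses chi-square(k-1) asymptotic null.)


Step 1: Combine all N = 12 observations and assign midranks.
sorted (value, group, rank): (6,G3,1), (9,G1,2), (12,G2,3), (14,G1,4.5), (14,G3,4.5), (15,G3,6), (17,G2,7), (20,G2,8), (21,G2,9), (23,G1,10), (24,G2,11), (25,G1,12)
Step 2: Sum ranks within each group.
R_1 = 28.5 (n_1 = 4)
R_2 = 38 (n_2 = 5)
R_3 = 11.5 (n_3 = 3)
Step 3: H = 12/(N(N+1)) * sum(R_i^2/n_i) - 3(N+1)
     = 12/(12*13) * (28.5^2/4 + 38^2/5 + 11.5^2/3) - 3*13
     = 0.076923 * 535.946 - 39
     = 2.226603.
Step 4: Ties present; correction factor C = 1 - 6/(12^3 - 12) = 0.996503. Corrected H = 2.226603 / 0.996503 = 2.234415.
Step 5: Under H0, H ~ chi^2(2); p-value = 0.327192.
Step 6: alpha = 0.1. fail to reject H0.

H = 2.2344, df = 2, p = 0.327192, fail to reject H0.


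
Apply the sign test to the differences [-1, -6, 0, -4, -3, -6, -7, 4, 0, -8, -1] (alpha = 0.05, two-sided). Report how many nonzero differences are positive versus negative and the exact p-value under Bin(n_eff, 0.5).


Step 1: Discard zero differences. Original n = 11; n_eff = number of nonzero differences = 9.
Nonzero differences (with sign): -1, -6, -4, -3, -6, -7, +4, -8, -1
Step 2: Count signs: positive = 1, negative = 8.
Step 3: Under H0: P(positive) = 0.5, so the number of positives S ~ Bin(9, 0.5).
Step 4: Two-sided exact p-value = sum of Bin(9,0.5) probabilities at or below the observed probability = 0.039062.
Step 5: alpha = 0.05. reject H0.

n_eff = 9, pos = 1, neg = 8, p = 0.039062, reject H0.


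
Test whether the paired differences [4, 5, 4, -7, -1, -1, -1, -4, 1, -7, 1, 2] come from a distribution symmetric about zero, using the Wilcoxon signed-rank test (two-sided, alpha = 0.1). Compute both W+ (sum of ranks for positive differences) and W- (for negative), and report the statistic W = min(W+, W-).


Step 1: Drop any zero differences (none here) and take |d_i|.
|d| = [4, 5, 4, 7, 1, 1, 1, 4, 1, 7, 1, 2]
Step 2: Midrank |d_i| (ties get averaged ranks).
ranks: |4|->8, |5|->10, |4|->8, |7|->11.5, |1|->3, |1|->3, |1|->3, |4|->8, |1|->3, |7|->11.5, |1|->3, |2|->6
Step 3: Attach original signs; sum ranks with positive sign and with negative sign.
W+ = 8 + 10 + 8 + 3 + 3 + 6 = 38
W- = 11.5 + 3 + 3 + 3 + 8 + 11.5 = 40
(Check: W+ + W- = 78 should equal n(n+1)/2 = 78.)
Step 4: Test statistic W = min(W+, W-) = 38.
Step 5: Ties in |d|, so use the tie-corrected normal approximation.
        E[W] = n(n+1)/4 = 12*13/4 = 39.
        Tie groups: |d|=1 (t=5), |d|=4 (t=3), |d|=7 (t=2); sum(t^3 - t) = 150.
        Var[W] = n(n+1)(2n+1)/24 - sum(t^3-t)/48 = 3900/24 - 150/48 = 159.375.
        z = (W - E[W]) / sqrt(Var[W]) = (38 - 39) / 12.6244 = -0.0792.
        Two-sided p = 2*Phi(z) = 0.936864.
Step 6: alpha = 0.1. fail to reject H0.

W+ = 38, W- = 40, W = min = 38, p = 0.936864, fail to reject H0.


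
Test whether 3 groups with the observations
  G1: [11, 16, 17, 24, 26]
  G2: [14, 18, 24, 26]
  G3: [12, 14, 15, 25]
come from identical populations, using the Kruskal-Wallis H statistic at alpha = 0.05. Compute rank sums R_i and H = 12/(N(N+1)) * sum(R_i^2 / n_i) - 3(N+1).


Step 1: Combine all N = 13 observations and assign midranks.
sorted (value, group, rank): (11,G1,1), (12,G3,2), (14,G2,3.5), (14,G3,3.5), (15,G3,5), (16,G1,6), (17,G1,7), (18,G2,8), (24,G1,9.5), (24,G2,9.5), (25,G3,11), (26,G1,12.5), (26,G2,12.5)
Step 2: Sum ranks within each group.
R_1 = 36 (n_1 = 5)
R_2 = 33.5 (n_2 = 4)
R_3 = 21.5 (n_3 = 4)
Step 3: H = 12/(N(N+1)) * sum(R_i^2/n_i) - 3(N+1)
     = 12/(13*14) * (36^2/5 + 33.5^2/4 + 21.5^2/4) - 3*14
     = 0.065934 * 655.325 - 42
     = 1.208242.
Step 4: Ties present; correction factor C = 1 - 18/(13^3 - 13) = 0.991758. Corrected H = 1.208242 / 0.991758 = 1.218283.
Step 5: Under H0, H ~ chi^2(2); p-value = 0.543818.
Step 6: alpha = 0.05. fail to reject H0.

H = 1.2183, df = 2, p = 0.543818, fail to reject H0.


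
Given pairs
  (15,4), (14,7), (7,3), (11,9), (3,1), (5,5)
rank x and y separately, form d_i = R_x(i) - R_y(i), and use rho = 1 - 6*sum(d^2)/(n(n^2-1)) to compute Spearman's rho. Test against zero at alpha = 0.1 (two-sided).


Step 1: Rank x and y separately (midranks; no ties here).
rank(x): 15->6, 14->5, 7->3, 11->4, 3->1, 5->2
rank(y): 4->3, 7->5, 3->2, 9->6, 1->1, 5->4
Step 2: d_i = R_x(i) - R_y(i); compute d_i^2.
  (6-3)^2=9, (5-5)^2=0, (3-2)^2=1, (4-6)^2=4, (1-1)^2=0, (2-4)^2=4
sum(d^2) = 18.
Step 3: rho = 1 - 6*18 / (6*(6^2 - 1)) = 1 - 108/210 = 0.485714.
Step 4: Under H0, t = rho * sqrt((n-2)/(1-rho^2)) = 1.1113 ~ t(4).
Step 5: Two-sided p-value from the t-distribution with 4 df = 0.328723.
Step 6: alpha = 0.1. fail to reject H0.

rho = 0.4857, p = 0.328723, fail to reject H0 at alpha = 0.1.
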